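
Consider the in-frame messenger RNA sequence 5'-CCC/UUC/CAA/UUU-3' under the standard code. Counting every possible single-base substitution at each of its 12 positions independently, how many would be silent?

Codon 1 (CCC, Pro): 3 synonymous substitutions.
Codon 2 (UUC, Phe): 1 synonymous substitution.
Codon 3 (CAA, Gln): 1 synonymous substitution.
Codon 4 (UUU, Phe): 1 synonymous substitution.
Total: 3 + 1 + 1 + 1 = 6.

6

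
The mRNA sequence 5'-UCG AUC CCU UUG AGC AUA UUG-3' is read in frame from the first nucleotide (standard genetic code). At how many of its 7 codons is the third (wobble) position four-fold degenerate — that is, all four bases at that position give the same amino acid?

2

Codon 1 UCG (Ser): third position 4-fold.
Codon 2 AUC (Ile): third position 3-fold.
Codon 3 CCU (Pro): third position 4-fold.
Codon 4 UUG (Leu): third position 2-fold.
Codon 5 AGC (Ser): third position 2-fold.
Codon 6 AUA (Ile): third position 3-fold.
Codon 7 UUG (Leu): third position 2-fold.
Four-fold degenerate third positions: 2.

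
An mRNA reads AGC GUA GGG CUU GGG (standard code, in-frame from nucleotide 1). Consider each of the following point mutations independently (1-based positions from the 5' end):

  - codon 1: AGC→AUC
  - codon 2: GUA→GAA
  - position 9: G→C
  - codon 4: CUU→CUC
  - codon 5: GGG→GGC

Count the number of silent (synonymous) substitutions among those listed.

Codon 1: AGC (Ser) → AUC (Ile) — missense.
Codon 2: GUA (Val) → GAA (Glu) — missense.
Codon 3: GGG (Gly) → GGC (Gly) — synonymous.
Codon 4: CUU (Leu) → CUC (Leu) — synonymous.
Codon 5: GGG (Gly) → GGC (Gly) — synonymous.
Synonymous: 3 of 5.

3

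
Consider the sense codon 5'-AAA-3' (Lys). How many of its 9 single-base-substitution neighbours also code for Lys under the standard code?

1

Position 1: none → 0 synonymous.
Position 2: none → 0 synonymous.
Position 3: AAG → 1 synonymous.
Total: 0 + 0 + 1 = 1.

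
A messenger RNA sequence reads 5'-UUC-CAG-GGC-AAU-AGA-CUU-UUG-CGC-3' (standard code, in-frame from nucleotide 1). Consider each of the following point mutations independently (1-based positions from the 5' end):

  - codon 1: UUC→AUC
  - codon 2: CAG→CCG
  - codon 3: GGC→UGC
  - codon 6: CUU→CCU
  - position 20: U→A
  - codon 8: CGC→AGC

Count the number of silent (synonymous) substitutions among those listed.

Codon 1: UUC (Phe) → AUC (Ile) — missense.
Codon 2: CAG (Gln) → CCG (Pro) — missense.
Codon 3: GGC (Gly) → UGC (Cys) — missense.
Codon 6: CUU (Leu) → CCU (Pro) — missense.
Codon 7: UUG (Leu) → UAG (Stop) — nonsense.
Codon 8: CGC (Arg) → AGC (Ser) — missense.
Synonymous: 0 of 6.

0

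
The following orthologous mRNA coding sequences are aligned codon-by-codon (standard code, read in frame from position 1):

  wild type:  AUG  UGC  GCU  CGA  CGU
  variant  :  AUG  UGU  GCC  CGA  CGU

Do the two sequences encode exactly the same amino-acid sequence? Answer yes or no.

Codon 1: AUG Met / AUG Met — identical.
Codon 2: UGC Cys / UGU Cys — synonymous.
Codon 3: GCU Ala / GCC Ala — synonymous.
Codon 4: CGA Arg / CGA Arg — identical.
Codon 5: CGU Arg / CGU Arg — identical.
Nonsynonymous differences: 0 → same protein.

yes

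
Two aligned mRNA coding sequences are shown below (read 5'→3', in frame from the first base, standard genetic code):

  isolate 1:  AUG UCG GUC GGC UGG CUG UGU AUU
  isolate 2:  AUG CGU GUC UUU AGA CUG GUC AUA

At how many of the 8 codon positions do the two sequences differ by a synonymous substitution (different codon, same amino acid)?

1

Codon 1: AUG Met / AUG Met — identical.
Codon 2: UCG Ser / CGU Arg — nonsynonymous.
Codon 3: GUC Val / GUC Val — identical.
Codon 4: GGC Gly / UUU Phe — nonsynonymous.
Codon 5: UGG Trp / AGA Arg — nonsynonymous.
Codon 6: CUG Leu / CUG Leu — identical.
Codon 7: UGU Cys / GUC Val — nonsynonymous.
Codon 8: AUU Ile / AUA Ile — synonymous.
Synonymous differences: 1.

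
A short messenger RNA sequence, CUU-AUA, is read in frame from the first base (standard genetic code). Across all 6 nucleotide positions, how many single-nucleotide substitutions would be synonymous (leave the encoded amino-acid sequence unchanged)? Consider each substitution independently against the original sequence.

5

Codon 1 (CUU, Leu): 3 synonymous substitutions.
Codon 2 (AUA, Ile): 2 synonymous substitutions.
Total: 3 + 2 = 5.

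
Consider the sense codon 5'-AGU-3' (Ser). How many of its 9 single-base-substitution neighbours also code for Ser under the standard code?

Position 1: none → 0 synonymous.
Position 2: none → 0 synonymous.
Position 3: AGC → 1 synonymous.
Total: 0 + 0 + 1 = 1.

1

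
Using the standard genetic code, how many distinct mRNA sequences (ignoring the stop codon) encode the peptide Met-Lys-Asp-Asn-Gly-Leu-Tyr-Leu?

Met: 1 codon.
Lys: 2 codons.
Asp: 2 codons.
Asn: 2 codons.
Gly: 4 codons.
Leu: 6 codons.
Tyr: 2 codons.
Leu: 6 codons.
1 × 2 × 2 × 2 × 4 × 6 × 2 × 6 = 2304.

2304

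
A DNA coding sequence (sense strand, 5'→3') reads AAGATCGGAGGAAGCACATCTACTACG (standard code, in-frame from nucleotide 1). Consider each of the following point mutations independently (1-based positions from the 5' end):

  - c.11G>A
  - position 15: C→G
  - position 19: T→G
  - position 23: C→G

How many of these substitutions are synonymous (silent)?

0

Codon 4: GGA (Gly) → GAA (Glu) — missense.
Codon 5: AGC (Ser) → AGG (Arg) — missense.
Codon 7: TCT (Ser) → GCT (Ala) — missense.
Codon 8: ACT (Thr) → AGT (Ser) — missense.
Synonymous: 0 of 4.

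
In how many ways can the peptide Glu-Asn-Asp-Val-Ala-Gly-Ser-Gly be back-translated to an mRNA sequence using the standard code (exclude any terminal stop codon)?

Glu: 2 codons.
Asn: 2 codons.
Asp: 2 codons.
Val: 4 codons.
Ala: 4 codons.
Gly: 4 codons.
Ser: 6 codons.
Gly: 4 codons.
2 × 2 × 2 × 4 × 4 × 4 × 6 × 4 = 12288.

12288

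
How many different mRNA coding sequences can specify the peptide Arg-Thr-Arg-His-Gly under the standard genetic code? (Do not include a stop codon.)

1152

Arg: 6 codons.
Thr: 4 codons.
Arg: 6 codons.
His: 2 codons.
Gly: 4 codons.
6 × 4 × 6 × 2 × 4 = 1152.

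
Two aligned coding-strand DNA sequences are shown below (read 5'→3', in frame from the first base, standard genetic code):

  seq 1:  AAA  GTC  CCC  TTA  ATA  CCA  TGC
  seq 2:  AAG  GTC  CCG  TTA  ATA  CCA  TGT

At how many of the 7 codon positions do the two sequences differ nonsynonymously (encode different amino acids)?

0

Codon 1: AAA Lys / AAG Lys — synonymous.
Codon 2: GTC Val / GTC Val — identical.
Codon 3: CCC Pro / CCG Pro — synonymous.
Codon 4: TTA Leu / TTA Leu — identical.
Codon 5: ATA Ile / ATA Ile — identical.
Codon 6: CCA Pro / CCA Pro — identical.
Codon 7: TGC Cys / TGT Cys — synonymous.
Nonsynonymous differences: 0.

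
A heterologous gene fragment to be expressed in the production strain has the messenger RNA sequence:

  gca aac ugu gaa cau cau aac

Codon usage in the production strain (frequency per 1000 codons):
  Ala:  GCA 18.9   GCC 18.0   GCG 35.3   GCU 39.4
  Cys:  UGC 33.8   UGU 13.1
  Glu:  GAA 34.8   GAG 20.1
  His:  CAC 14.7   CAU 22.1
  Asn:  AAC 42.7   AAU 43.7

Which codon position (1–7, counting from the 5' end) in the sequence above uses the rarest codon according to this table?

3

Codon 1 GCA (Ala): 18.9 per 1000.
Codon 2 AAC (Asn): 42.7 per 1000.
Codon 3 UGU (Cys): 13.1 per 1000.
Codon 4 GAA (Glu): 34.8 per 1000.
Codon 5 CAU (His): 22.1 per 1000.
Codon 6 CAU (His): 22.1 per 1000.
Codon 7 AAC (Asn): 42.7 per 1000.
Lowest frequency is 13.1 at codon 3.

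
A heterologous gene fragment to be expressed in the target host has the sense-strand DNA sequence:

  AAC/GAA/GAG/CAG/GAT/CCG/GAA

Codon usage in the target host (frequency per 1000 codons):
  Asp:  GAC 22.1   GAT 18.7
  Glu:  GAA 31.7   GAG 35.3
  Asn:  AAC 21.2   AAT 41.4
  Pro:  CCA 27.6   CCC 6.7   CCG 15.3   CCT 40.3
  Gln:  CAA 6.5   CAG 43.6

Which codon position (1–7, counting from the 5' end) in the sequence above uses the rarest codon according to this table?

Codon 1 AAC (Asn): 21.2 per 1000.
Codon 2 GAA (Glu): 31.7 per 1000.
Codon 3 GAG (Glu): 35.3 per 1000.
Codon 4 CAG (Gln): 43.6 per 1000.
Codon 5 GAT (Asp): 18.7 per 1000.
Codon 6 CCG (Pro): 15.3 per 1000.
Codon 7 GAA (Glu): 31.7 per 1000.
Lowest frequency is 15.3 at codon 6.

6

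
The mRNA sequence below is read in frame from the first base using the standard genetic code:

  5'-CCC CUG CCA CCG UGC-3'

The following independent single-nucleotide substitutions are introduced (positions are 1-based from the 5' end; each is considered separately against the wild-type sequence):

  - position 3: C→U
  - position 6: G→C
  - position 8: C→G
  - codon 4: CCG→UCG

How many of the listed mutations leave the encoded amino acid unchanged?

Codon 1: CCC (Pro) → CCU (Pro) — synonymous.
Codon 2: CUG (Leu) → CUC (Leu) — synonymous.
Codon 3: CCA (Pro) → CGA (Arg) — missense.
Codon 4: CCG (Pro) → UCG (Ser) — missense.
Synonymous: 2 of 4.

2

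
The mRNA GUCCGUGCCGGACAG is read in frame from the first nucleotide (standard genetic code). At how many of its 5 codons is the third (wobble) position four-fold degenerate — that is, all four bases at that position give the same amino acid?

Codon 1 GUC (Val): third position 4-fold.
Codon 2 CGU (Arg): third position 4-fold.
Codon 3 GCC (Ala): third position 4-fold.
Codon 4 GGA (Gly): third position 4-fold.
Codon 5 CAG (Gln): third position 2-fold.
Four-fold degenerate third positions: 4.

4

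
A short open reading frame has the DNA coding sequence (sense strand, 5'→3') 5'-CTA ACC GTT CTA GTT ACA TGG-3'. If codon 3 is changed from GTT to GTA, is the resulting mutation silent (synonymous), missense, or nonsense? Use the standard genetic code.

Position 9 falls in codon 3: GTT → Val.
After the substitution the codon is GTA → Val.
Both encode Val, so the change is synonymous.

silent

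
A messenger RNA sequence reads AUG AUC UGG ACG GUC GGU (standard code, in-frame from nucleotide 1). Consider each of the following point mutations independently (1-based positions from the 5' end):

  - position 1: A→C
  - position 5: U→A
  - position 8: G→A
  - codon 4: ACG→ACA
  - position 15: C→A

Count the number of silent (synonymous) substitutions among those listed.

2

Codon 1: AUG (Met) → CUG (Leu) — missense.
Codon 2: AUC (Ile) → AAC (Asn) — missense.
Codon 3: UGG (Trp) → UAG (Stop) — nonsense.
Codon 4: ACG (Thr) → ACA (Thr) — synonymous.
Codon 5: GUC (Val) → GUA (Val) — synonymous.
Synonymous: 2 of 5.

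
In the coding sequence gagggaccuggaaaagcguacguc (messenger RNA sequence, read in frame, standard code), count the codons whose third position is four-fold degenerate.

Codon 1 GAG (Glu): third position 2-fold.
Codon 2 GGA (Gly): third position 4-fold.
Codon 3 CCU (Pro): third position 4-fold.
Codon 4 GGA (Gly): third position 4-fold.
Codon 5 AAA (Lys): third position 2-fold.
Codon 6 GCG (Ala): third position 4-fold.
Codon 7 UAC (Tyr): third position 2-fold.
Codon 8 GUC (Val): third position 4-fold.
Four-fold degenerate third positions: 5.

5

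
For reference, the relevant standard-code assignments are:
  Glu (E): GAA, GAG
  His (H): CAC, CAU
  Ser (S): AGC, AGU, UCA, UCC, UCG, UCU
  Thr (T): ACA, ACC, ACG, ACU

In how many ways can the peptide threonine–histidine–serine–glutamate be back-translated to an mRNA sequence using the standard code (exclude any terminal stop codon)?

96

Thr: 4 codons.
His: 2 codons.
Ser: 6 codons.
Glu: 2 codons.
4 × 2 × 6 × 2 = 96.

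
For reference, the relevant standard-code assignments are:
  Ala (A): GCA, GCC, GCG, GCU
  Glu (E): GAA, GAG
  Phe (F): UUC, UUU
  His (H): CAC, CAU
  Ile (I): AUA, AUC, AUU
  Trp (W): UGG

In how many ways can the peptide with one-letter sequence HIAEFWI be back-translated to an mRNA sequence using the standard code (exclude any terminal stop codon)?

288

His: 2 codons.
Ile: 3 codons.
Ala: 4 codons.
Glu: 2 codons.
Phe: 2 codons.
Trp: 1 codon.
Ile: 3 codons.
2 × 3 × 4 × 2 × 2 × 1 × 3 = 288.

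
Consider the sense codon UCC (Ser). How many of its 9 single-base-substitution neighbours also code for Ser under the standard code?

Position 1: none → 0 synonymous.
Position 2: none → 0 synonymous.
Position 3: UCU, UCA, UCG → 3 synonymous.
Total: 0 + 0 + 3 = 3.

3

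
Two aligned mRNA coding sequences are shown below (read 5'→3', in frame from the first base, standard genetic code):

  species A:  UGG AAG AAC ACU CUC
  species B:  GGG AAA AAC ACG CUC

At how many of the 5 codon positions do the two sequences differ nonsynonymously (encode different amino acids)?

Codon 1: UGG Trp / GGG Gly — nonsynonymous.
Codon 2: AAG Lys / AAA Lys — synonymous.
Codon 3: AAC Asn / AAC Asn — identical.
Codon 4: ACU Thr / ACG Thr — synonymous.
Codon 5: CUC Leu / CUC Leu — identical.
Nonsynonymous differences: 1.

1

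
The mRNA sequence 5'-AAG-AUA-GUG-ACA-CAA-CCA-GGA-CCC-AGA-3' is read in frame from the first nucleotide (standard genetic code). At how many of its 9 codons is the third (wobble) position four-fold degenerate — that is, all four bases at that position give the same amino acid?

5

Codon 1 AAG (Lys): third position 2-fold.
Codon 2 AUA (Ile): third position 3-fold.
Codon 3 GUG (Val): third position 4-fold.
Codon 4 ACA (Thr): third position 4-fold.
Codon 5 CAA (Gln): third position 2-fold.
Codon 6 CCA (Pro): third position 4-fold.
Codon 7 GGA (Gly): third position 4-fold.
Codon 8 CCC (Pro): third position 4-fold.
Codon 9 AGA (Arg): third position 2-fold.
Four-fold degenerate third positions: 5.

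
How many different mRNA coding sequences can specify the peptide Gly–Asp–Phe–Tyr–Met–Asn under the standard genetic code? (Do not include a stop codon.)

64

Gly: 4 codons.
Asp: 2 codons.
Phe: 2 codons.
Tyr: 2 codons.
Met: 1 codon.
Asn: 2 codons.
4 × 2 × 2 × 2 × 1 × 2 = 64.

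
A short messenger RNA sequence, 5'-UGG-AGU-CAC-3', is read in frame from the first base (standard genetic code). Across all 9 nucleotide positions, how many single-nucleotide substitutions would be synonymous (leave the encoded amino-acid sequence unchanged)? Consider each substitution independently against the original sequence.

Codon 1 (UGG, Trp): 0 synonymous substitutions.
Codon 2 (AGU, Ser): 1 synonymous substitution.
Codon 3 (CAC, His): 1 synonymous substitution.
Total: 0 + 1 + 1 = 2.

2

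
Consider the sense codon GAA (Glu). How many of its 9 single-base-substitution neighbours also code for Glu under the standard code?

Position 1: none → 0 synonymous.
Position 2: none → 0 synonymous.
Position 3: GAG → 1 synonymous.
Total: 0 + 0 + 1 = 1.

1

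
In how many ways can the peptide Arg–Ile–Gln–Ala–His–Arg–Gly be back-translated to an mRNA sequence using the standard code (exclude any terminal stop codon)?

Arg: 6 codons.
Ile: 3 codons.
Gln: 2 codons.
Ala: 4 codons.
His: 2 codons.
Arg: 6 codons.
Gly: 4 codons.
6 × 3 × 2 × 4 × 2 × 6 × 4 = 6912.

6912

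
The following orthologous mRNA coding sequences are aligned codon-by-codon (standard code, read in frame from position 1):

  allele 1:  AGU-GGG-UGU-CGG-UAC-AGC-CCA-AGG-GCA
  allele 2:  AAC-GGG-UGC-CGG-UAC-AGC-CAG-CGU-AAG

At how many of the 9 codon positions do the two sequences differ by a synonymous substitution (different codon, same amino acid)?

2

Codon 1: AGU Ser / AAC Asn — nonsynonymous.
Codon 2: GGG Gly / GGG Gly — identical.
Codon 3: UGU Cys / UGC Cys — synonymous.
Codon 4: CGG Arg / CGG Arg — identical.
Codon 5: UAC Tyr / UAC Tyr — identical.
Codon 6: AGC Ser / AGC Ser — identical.
Codon 7: CCA Pro / CAG Gln — nonsynonymous.
Codon 8: AGG Arg / CGU Arg — synonymous.
Codon 9: GCA Ala / AAG Lys — nonsynonymous.
Synonymous differences: 2.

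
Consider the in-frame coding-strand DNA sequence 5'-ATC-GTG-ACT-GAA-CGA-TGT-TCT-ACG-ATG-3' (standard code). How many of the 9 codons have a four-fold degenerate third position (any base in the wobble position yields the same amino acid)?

Codon 1 ATC (Ile): third position 3-fold.
Codon 2 GTG (Val): third position 4-fold.
Codon 3 ACT (Thr): third position 4-fold.
Codon 4 GAA (Glu): third position 2-fold.
Codon 5 CGA (Arg): third position 4-fold.
Codon 6 TGT (Cys): third position 2-fold.
Codon 7 TCT (Ser): third position 4-fold.
Codon 8 ACG (Thr): third position 4-fold.
Codon 9 ATG (Met): third position 1-fold.
Four-fold degenerate third positions: 5.

5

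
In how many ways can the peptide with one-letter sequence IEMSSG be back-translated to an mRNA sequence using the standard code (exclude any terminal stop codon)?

Ile: 3 codons.
Glu: 2 codons.
Met: 1 codon.
Ser: 6 codons.
Ser: 6 codons.
Gly: 4 codons.
3 × 2 × 1 × 6 × 6 × 4 = 864.

864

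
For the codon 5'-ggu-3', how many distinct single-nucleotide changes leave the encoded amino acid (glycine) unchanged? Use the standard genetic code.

Position 1: none → 0 synonymous.
Position 2: none → 0 synonymous.
Position 3: GGC, GGA, GGG → 3 synonymous.
Total: 0 + 0 + 3 = 3.

3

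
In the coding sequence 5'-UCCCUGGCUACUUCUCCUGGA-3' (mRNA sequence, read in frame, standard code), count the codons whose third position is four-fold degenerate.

Codon 1 UCC (Ser): third position 4-fold.
Codon 2 CUG (Leu): third position 4-fold.
Codon 3 GCU (Ala): third position 4-fold.
Codon 4 ACU (Thr): third position 4-fold.
Codon 5 UCU (Ser): third position 4-fold.
Codon 6 CCU (Pro): third position 4-fold.
Codon 7 GGA (Gly): third position 4-fold.
Four-fold degenerate third positions: 7.

7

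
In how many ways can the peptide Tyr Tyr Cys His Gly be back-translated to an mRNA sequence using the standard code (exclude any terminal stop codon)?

64

Tyr: 2 codons.
Tyr: 2 codons.
Cys: 2 codons.
His: 2 codons.
Gly: 4 codons.
2 × 2 × 2 × 2 × 4 = 64.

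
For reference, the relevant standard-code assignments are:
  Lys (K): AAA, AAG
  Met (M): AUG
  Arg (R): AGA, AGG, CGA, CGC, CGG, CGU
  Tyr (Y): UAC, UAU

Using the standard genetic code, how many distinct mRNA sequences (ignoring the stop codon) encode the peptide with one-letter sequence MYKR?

Met: 1 codon.
Tyr: 2 codons.
Lys: 2 codons.
Arg: 6 codons.
1 × 2 × 2 × 6 = 24.

24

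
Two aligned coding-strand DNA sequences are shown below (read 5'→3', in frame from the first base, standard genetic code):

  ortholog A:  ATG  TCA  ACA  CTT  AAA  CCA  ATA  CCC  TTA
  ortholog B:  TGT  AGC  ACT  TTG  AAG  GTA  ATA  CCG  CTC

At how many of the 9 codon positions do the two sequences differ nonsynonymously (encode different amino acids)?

Codon 1: ATG Met / TGT Cys — nonsynonymous.
Codon 2: TCA Ser / AGC Ser — synonymous.
Codon 3: ACA Thr / ACT Thr — synonymous.
Codon 4: CTT Leu / TTG Leu — synonymous.
Codon 5: AAA Lys / AAG Lys — synonymous.
Codon 6: CCA Pro / GTA Val — nonsynonymous.
Codon 7: ATA Ile / ATA Ile — identical.
Codon 8: CCC Pro / CCG Pro — synonymous.
Codon 9: TTA Leu / CTC Leu — synonymous.
Nonsynonymous differences: 2.

2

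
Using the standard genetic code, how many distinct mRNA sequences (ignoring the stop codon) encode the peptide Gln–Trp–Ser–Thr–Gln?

Gln: 2 codons.
Trp: 1 codon.
Ser: 6 codons.
Thr: 4 codons.
Gln: 2 codons.
2 × 1 × 6 × 4 × 2 = 96.

96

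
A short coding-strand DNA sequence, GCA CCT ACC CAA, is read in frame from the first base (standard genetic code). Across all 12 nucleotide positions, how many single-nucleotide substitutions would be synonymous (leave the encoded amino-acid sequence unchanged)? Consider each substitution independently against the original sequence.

10

Codon 1 (GCA, Ala): 3 synonymous substitutions.
Codon 2 (CCT, Pro): 3 synonymous substitutions.
Codon 3 (ACC, Thr): 3 synonymous substitutions.
Codon 4 (CAA, Gln): 1 synonymous substitution.
Total: 3 + 3 + 3 + 1 = 10.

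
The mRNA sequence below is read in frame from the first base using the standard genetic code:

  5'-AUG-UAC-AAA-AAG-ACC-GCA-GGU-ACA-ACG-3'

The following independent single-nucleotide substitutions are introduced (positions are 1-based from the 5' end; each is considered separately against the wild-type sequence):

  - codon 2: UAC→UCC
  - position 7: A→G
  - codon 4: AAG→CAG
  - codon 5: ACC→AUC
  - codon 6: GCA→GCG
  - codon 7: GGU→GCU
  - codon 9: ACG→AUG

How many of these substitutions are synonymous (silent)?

Codon 2: UAC (Tyr) → UCC (Ser) — missense.
Codon 3: AAA (Lys) → GAA (Glu) — missense.
Codon 4: AAG (Lys) → CAG (Gln) — missense.
Codon 5: ACC (Thr) → AUC (Ile) — missense.
Codon 6: GCA (Ala) → GCG (Ala) — synonymous.
Codon 7: GGU (Gly) → GCU (Ala) — missense.
Codon 9: ACG (Thr) → AUG (Met) — missense.
Synonymous: 1 of 7.

1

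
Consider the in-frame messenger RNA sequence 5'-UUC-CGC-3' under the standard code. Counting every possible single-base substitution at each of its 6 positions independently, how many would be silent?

4

Codon 1 (UUC, Phe): 1 synonymous substitution.
Codon 2 (CGC, Arg): 3 synonymous substitutions.
Total: 1 + 3 = 4.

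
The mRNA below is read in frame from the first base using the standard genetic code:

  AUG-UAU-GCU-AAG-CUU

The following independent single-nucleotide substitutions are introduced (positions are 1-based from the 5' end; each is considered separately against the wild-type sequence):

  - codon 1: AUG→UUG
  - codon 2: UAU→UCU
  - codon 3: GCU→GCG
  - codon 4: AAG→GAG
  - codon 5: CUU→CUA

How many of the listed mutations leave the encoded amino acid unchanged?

2

Codon 1: AUG (Met) → UUG (Leu) — missense.
Codon 2: UAU (Tyr) → UCU (Ser) — missense.
Codon 3: GCU (Ala) → GCG (Ala) — synonymous.
Codon 4: AAG (Lys) → GAG (Glu) — missense.
Codon 5: CUU (Leu) → CUA (Leu) — synonymous.
Synonymous: 2 of 5.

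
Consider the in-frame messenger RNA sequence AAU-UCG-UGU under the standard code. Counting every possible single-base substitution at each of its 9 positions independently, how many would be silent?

5

Codon 1 (AAU, Asn): 1 synonymous substitution.
Codon 2 (UCG, Ser): 3 synonymous substitutions.
Codon 3 (UGU, Cys): 1 synonymous substitution.
Total: 1 + 3 + 1 = 5.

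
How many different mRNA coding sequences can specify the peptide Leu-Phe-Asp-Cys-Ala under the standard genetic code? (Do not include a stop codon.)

192

Leu: 6 codons.
Phe: 2 codons.
Asp: 2 codons.
Cys: 2 codons.
Ala: 4 codons.
6 × 2 × 2 × 2 × 4 = 192.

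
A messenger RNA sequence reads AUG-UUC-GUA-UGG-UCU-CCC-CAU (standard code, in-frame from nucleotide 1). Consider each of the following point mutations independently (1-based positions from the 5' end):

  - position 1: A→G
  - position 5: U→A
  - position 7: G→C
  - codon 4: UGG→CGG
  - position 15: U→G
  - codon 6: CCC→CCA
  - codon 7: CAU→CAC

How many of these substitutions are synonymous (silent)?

Codon 1: AUG (Met) → GUG (Val) — missense.
Codon 2: UUC (Phe) → UAC (Tyr) — missense.
Codon 3: GUA (Val) → CUA (Leu) — missense.
Codon 4: UGG (Trp) → CGG (Arg) — missense.
Codon 5: UCU (Ser) → UCG (Ser) — synonymous.
Codon 6: CCC (Pro) → CCA (Pro) — synonymous.
Codon 7: CAU (His) → CAC (His) — synonymous.
Synonymous: 3 of 7.

3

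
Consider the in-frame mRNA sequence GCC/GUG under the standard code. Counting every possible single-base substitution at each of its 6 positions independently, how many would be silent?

Codon 1 (GCC, Ala): 3 synonymous substitutions.
Codon 2 (GUG, Val): 3 synonymous substitutions.
Total: 3 + 3 = 6.

6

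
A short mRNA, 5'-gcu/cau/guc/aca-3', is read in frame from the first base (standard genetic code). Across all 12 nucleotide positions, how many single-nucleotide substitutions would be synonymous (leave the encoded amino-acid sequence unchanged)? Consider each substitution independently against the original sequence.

10

Codon 1 (GCU, Ala): 3 synonymous substitutions.
Codon 2 (CAU, His): 1 synonymous substitution.
Codon 3 (GUC, Val): 3 synonymous substitutions.
Codon 4 (ACA, Thr): 3 synonymous substitutions.
Total: 3 + 1 + 3 + 3 = 10.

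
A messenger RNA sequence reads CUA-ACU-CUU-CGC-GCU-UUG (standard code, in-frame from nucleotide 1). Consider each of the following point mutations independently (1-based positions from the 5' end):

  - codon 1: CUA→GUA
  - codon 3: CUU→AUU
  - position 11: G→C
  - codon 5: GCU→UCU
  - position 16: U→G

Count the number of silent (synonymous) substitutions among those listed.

Codon 1: CUA (Leu) → GUA (Val) — missense.
Codon 3: CUU (Leu) → AUU (Ile) — missense.
Codon 4: CGC (Arg) → CCC (Pro) — missense.
Codon 5: GCU (Ala) → UCU (Ser) — missense.
Codon 6: UUG (Leu) → GUG (Val) — missense.
Synonymous: 0 of 5.

0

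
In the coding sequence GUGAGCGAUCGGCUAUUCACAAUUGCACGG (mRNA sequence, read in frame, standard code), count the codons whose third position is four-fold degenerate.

6

Codon 1 GUG (Val): third position 4-fold.
Codon 2 AGC (Ser): third position 2-fold.
Codon 3 GAU (Asp): third position 2-fold.
Codon 4 CGG (Arg): third position 4-fold.
Codon 5 CUA (Leu): third position 4-fold.
Codon 6 UUC (Phe): third position 2-fold.
Codon 7 ACA (Thr): third position 4-fold.
Codon 8 AUU (Ile): third position 3-fold.
Codon 9 GCA (Ala): third position 4-fold.
Codon 10 CGG (Arg): third position 4-fold.
Four-fold degenerate third positions: 6.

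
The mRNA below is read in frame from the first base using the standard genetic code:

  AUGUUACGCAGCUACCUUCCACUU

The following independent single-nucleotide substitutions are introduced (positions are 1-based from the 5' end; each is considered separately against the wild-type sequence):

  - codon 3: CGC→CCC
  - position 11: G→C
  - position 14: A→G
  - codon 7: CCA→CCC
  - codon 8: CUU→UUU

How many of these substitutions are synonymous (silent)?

Codon 3: CGC (Arg) → CCC (Pro) — missense.
Codon 4: AGC (Ser) → ACC (Thr) — missense.
Codon 5: UAC (Tyr) → UGC (Cys) — missense.
Codon 7: CCA (Pro) → CCC (Pro) — synonymous.
Codon 8: CUU (Leu) → UUU (Phe) — missense.
Synonymous: 1 of 5.

1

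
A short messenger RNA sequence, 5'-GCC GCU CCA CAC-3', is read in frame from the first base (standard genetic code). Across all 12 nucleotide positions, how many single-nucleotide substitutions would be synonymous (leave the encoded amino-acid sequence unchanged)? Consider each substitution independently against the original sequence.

10

Codon 1 (GCC, Ala): 3 synonymous substitutions.
Codon 2 (GCU, Ala): 3 synonymous substitutions.
Codon 3 (CCA, Pro): 3 synonymous substitutions.
Codon 4 (CAC, His): 1 synonymous substitution.
Total: 3 + 3 + 3 + 1 = 10.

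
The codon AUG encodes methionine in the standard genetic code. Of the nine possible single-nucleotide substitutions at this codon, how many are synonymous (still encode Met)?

0

Position 1: none → 0 synonymous.
Position 2: none → 0 synonymous.
Position 3: none → 0 synonymous.
Total: 0 + 0 + 0 = 0.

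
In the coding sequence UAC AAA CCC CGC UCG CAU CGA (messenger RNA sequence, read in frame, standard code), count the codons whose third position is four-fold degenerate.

Codon 1 UAC (Tyr): third position 2-fold.
Codon 2 AAA (Lys): third position 2-fold.
Codon 3 CCC (Pro): third position 4-fold.
Codon 4 CGC (Arg): third position 4-fold.
Codon 5 UCG (Ser): third position 4-fold.
Codon 6 CAU (His): third position 2-fold.
Codon 7 CGA (Arg): third position 4-fold.
Four-fold degenerate third positions: 4.

4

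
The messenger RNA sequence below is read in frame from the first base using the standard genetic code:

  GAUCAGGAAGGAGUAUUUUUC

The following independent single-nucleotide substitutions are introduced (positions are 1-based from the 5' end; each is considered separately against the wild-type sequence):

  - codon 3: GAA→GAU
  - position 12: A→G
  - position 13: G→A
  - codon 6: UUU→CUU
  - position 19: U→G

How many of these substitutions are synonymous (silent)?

Codon 3: GAA (Glu) → GAU (Asp) — missense.
Codon 4: GGA (Gly) → GGG (Gly) — synonymous.
Codon 5: GUA (Val) → AUA (Ile) — missense.
Codon 6: UUU (Phe) → CUU (Leu) — missense.
Codon 7: UUC (Phe) → GUC (Val) — missense.
Synonymous: 1 of 5.

1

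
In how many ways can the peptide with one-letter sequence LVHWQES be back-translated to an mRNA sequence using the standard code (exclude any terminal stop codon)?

Leu: 6 codons.
Val: 4 codons.
His: 2 codons.
Trp: 1 codon.
Gln: 2 codons.
Glu: 2 codons.
Ser: 6 codons.
6 × 4 × 2 × 1 × 2 × 2 × 6 = 1152.

1152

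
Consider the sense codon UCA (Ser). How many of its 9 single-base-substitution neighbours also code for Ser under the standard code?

3

Position 1: none → 0 synonymous.
Position 2: none → 0 synonymous.
Position 3: UCU, UCC, UCG → 3 synonymous.
Total: 0 + 0 + 3 = 3.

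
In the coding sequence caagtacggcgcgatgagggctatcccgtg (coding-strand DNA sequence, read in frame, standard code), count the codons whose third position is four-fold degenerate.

6

Codon 1 CAA (Gln): third position 2-fold.
Codon 2 GTA (Val): third position 4-fold.
Codon 3 CGG (Arg): third position 4-fold.
Codon 4 CGC (Arg): third position 4-fold.
Codon 5 GAT (Asp): third position 2-fold.
Codon 6 GAG (Glu): third position 2-fold.
Codon 7 GGC (Gly): third position 4-fold.
Codon 8 TAT (Tyr): third position 2-fold.
Codon 9 CCC (Pro): third position 4-fold.
Codon 10 GTG (Val): third position 4-fold.
Four-fold degenerate third positions: 6.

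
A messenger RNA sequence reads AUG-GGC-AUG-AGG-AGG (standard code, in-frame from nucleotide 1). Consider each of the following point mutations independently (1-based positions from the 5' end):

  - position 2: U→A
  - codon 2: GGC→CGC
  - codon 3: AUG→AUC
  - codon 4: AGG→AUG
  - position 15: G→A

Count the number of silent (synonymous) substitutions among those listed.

1

Codon 1: AUG (Met) → AAG (Lys) — missense.
Codon 2: GGC (Gly) → CGC (Arg) — missense.
Codon 3: AUG (Met) → AUC (Ile) — missense.
Codon 4: AGG (Arg) → AUG (Met) — missense.
Codon 5: AGG (Arg) → AGA (Arg) — synonymous.
Synonymous: 1 of 5.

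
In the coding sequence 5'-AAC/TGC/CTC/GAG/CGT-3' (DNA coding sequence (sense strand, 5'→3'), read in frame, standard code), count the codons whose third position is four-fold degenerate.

2

Codon 1 AAC (Asn): third position 2-fold.
Codon 2 TGC (Cys): third position 2-fold.
Codon 3 CTC (Leu): third position 4-fold.
Codon 4 GAG (Glu): third position 2-fold.
Codon 5 CGT (Arg): third position 4-fold.
Four-fold degenerate third positions: 2.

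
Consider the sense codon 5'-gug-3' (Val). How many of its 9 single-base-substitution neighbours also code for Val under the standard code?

Position 1: none → 0 synonymous.
Position 2: none → 0 synonymous.
Position 3: GUU, GUC, GUA → 3 synonymous.
Total: 0 + 0 + 3 = 3.

3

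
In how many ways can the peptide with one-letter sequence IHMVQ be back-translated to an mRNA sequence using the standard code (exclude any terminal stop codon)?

48

Ile: 3 codons.
His: 2 codons.
Met: 1 codon.
Val: 4 codons.
Gln: 2 codons.
3 × 2 × 1 × 4 × 2 = 48.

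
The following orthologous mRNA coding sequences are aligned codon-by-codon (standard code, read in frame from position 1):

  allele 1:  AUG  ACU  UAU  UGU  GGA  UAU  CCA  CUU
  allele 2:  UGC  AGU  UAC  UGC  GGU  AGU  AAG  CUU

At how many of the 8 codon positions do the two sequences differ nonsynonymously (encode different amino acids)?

4

Codon 1: AUG Met / UGC Cys — nonsynonymous.
Codon 2: ACU Thr / AGU Ser — nonsynonymous.
Codon 3: UAU Tyr / UAC Tyr — synonymous.
Codon 4: UGU Cys / UGC Cys — synonymous.
Codon 5: GGA Gly / GGU Gly — synonymous.
Codon 6: UAU Tyr / AGU Ser — nonsynonymous.
Codon 7: CCA Pro / AAG Lys — nonsynonymous.
Codon 8: CUU Leu / CUU Leu — identical.
Nonsynonymous differences: 4.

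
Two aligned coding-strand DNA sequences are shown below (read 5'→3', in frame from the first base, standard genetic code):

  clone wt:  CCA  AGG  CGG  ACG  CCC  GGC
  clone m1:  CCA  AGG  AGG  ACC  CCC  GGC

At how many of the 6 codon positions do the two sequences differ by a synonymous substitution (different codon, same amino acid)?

2

Codon 1: CCA Pro / CCA Pro — identical.
Codon 2: AGG Arg / AGG Arg — identical.
Codon 3: CGG Arg / AGG Arg — synonymous.
Codon 4: ACG Thr / ACC Thr — synonymous.
Codon 5: CCC Pro / CCC Pro — identical.
Codon 6: GGC Gly / GGC Gly — identical.
Synonymous differences: 2.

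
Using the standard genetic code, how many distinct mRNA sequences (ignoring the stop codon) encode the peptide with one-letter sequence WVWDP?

Trp: 1 codon.
Val: 4 codons.
Trp: 1 codon.
Asp: 2 codons.
Pro: 4 codons.
1 × 4 × 1 × 2 × 4 = 32.

32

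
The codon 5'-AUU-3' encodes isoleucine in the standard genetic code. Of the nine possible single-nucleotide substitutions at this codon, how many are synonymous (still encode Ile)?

2

Position 1: none → 0 synonymous.
Position 2: none → 0 synonymous.
Position 3: AUC, AUA → 2 synonymous.
Total: 0 + 0 + 2 = 2.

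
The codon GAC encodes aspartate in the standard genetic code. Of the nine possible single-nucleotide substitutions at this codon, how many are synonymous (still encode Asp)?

Position 1: none → 0 synonymous.
Position 2: none → 0 synonymous.
Position 3: GAT → 1 synonymous.
Total: 0 + 0 + 1 = 1.

1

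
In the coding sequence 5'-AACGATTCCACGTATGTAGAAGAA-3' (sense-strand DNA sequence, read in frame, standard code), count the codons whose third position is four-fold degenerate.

Codon 1 AAC (Asn): third position 2-fold.
Codon 2 GAT (Asp): third position 2-fold.
Codon 3 TCC (Ser): third position 4-fold.
Codon 4 ACG (Thr): third position 4-fold.
Codon 5 TAT (Tyr): third position 2-fold.
Codon 6 GTA (Val): third position 4-fold.
Codon 7 GAA (Glu): third position 2-fold.
Codon 8 GAA (Glu): third position 2-fold.
Four-fold degenerate third positions: 3.

3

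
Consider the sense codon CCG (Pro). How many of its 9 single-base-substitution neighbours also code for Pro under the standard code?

3

Position 1: none → 0 synonymous.
Position 2: none → 0 synonymous.
Position 3: CCU, CCC, CCA → 3 synonymous.
Total: 0 + 0 + 3 = 3.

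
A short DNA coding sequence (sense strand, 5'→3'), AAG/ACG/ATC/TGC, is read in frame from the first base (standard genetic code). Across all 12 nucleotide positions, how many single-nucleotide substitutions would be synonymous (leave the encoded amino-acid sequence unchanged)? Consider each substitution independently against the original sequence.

Codon 1 (AAG, Lys): 1 synonymous substitution.
Codon 2 (ACG, Thr): 3 synonymous substitutions.
Codon 3 (ATC, Ile): 2 synonymous substitutions.
Codon 4 (TGC, Cys): 1 synonymous substitution.
Total: 1 + 3 + 2 + 1 = 7.

7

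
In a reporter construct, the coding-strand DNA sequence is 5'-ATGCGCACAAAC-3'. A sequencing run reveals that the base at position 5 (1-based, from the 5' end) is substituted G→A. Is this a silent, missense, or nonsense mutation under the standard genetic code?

missense

Position 5 falls in codon 2: CGC → Arg.
After the substitution the codon is CAC → His.
Arg ≠ His, so this is a missense mutation.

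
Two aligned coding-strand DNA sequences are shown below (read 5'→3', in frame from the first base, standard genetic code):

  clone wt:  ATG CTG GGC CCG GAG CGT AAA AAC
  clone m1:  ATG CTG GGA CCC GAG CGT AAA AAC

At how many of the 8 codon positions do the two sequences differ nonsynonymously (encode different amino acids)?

Codon 1: ATG Met / ATG Met — identical.
Codon 2: CTG Leu / CTG Leu — identical.
Codon 3: GGC Gly / GGA Gly — synonymous.
Codon 4: CCG Pro / CCC Pro — synonymous.
Codon 5: GAG Glu / GAG Glu — identical.
Codon 6: CGT Arg / CGT Arg — identical.
Codon 7: AAA Lys / AAA Lys — identical.
Codon 8: AAC Asn / AAC Asn — identical.
Nonsynonymous differences: 0.

0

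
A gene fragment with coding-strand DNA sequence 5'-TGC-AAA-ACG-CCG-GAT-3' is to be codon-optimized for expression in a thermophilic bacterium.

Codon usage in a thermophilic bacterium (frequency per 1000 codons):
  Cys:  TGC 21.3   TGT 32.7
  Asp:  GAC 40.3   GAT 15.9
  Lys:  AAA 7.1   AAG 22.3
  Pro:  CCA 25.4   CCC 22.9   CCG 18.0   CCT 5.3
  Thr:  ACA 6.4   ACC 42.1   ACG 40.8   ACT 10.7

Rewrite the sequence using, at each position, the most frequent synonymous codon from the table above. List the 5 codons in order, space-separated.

Codon 1 (Cys): best is TGT at 32.7.
Codon 2 (Lys): best is AAG at 22.3.
Codon 3 (Thr): best is ACC at 42.1.
Codon 4 (Pro): best is CCA at 25.4.
Codon 5 (Asp): best is GAC at 40.3.

TGT AAG ACC CCA GAC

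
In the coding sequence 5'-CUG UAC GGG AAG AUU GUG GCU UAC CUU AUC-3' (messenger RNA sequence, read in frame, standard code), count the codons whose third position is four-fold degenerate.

5

Codon 1 CUG (Leu): third position 4-fold.
Codon 2 UAC (Tyr): third position 2-fold.
Codon 3 GGG (Gly): third position 4-fold.
Codon 4 AAG (Lys): third position 2-fold.
Codon 5 AUU (Ile): third position 3-fold.
Codon 6 GUG (Val): third position 4-fold.
Codon 7 GCU (Ala): third position 4-fold.
Codon 8 UAC (Tyr): third position 2-fold.
Codon 9 CUU (Leu): third position 4-fold.
Codon 10 AUC (Ile): third position 3-fold.
Four-fold degenerate third positions: 5.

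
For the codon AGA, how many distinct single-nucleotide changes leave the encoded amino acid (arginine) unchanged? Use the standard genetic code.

Position 1: CGA → 1 synonymous.
Position 2: none → 0 synonymous.
Position 3: AGG → 1 synonymous.
Total: 1 + 0 + 1 = 2.

2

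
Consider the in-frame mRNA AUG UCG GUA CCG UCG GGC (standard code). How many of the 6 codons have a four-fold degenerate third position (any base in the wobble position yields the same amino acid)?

Codon 1 AUG (Met): third position 1-fold.
Codon 2 UCG (Ser): third position 4-fold.
Codon 3 GUA (Val): third position 4-fold.
Codon 4 CCG (Pro): third position 4-fold.
Codon 5 UCG (Ser): third position 4-fold.
Codon 6 GGC (Gly): third position 4-fold.
Four-fold degenerate third positions: 5.

5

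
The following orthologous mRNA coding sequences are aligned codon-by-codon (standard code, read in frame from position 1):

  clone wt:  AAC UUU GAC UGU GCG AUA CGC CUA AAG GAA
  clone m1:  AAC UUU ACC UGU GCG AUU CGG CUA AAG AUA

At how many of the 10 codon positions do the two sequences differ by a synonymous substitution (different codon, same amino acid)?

Codon 1: AAC Asn / AAC Asn — identical.
Codon 2: UUU Phe / UUU Phe — identical.
Codon 3: GAC Asp / ACC Thr — nonsynonymous.
Codon 4: UGU Cys / UGU Cys — identical.
Codon 5: GCG Ala / GCG Ala — identical.
Codon 6: AUA Ile / AUU Ile — synonymous.
Codon 7: CGC Arg / CGG Arg — synonymous.
Codon 8: CUA Leu / CUA Leu — identical.
Codon 9: AAG Lys / AAG Lys — identical.
Codon 10: GAA Glu / AUA Ile — nonsynonymous.
Synonymous differences: 2.

2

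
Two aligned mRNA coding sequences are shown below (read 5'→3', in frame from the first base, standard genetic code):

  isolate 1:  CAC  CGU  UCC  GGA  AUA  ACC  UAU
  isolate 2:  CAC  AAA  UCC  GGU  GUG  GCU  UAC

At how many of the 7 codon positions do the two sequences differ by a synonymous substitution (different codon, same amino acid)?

2

Codon 1: CAC His / CAC His — identical.
Codon 2: CGU Arg / AAA Lys — nonsynonymous.
Codon 3: UCC Ser / UCC Ser — identical.
Codon 4: GGA Gly / GGU Gly — synonymous.
Codon 5: AUA Ile / GUG Val — nonsynonymous.
Codon 6: ACC Thr / GCU Ala — nonsynonymous.
Codon 7: UAU Tyr / UAC Tyr — synonymous.
Synonymous differences: 2.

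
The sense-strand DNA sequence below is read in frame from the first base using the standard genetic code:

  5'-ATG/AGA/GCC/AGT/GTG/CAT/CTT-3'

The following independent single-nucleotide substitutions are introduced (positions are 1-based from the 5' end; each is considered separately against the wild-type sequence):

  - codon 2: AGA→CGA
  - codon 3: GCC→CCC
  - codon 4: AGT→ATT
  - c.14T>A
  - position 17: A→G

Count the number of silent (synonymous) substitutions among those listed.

1

Codon 2: AGA (Arg) → CGA (Arg) — synonymous.
Codon 3: GCC (Ala) → CCC (Pro) — missense.
Codon 4: AGT (Ser) → ATT (Ile) — missense.
Codon 5: GTG (Val) → GAG (Glu) — missense.
Codon 6: CAT (His) → CGT (Arg) — missense.
Synonymous: 1 of 5.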